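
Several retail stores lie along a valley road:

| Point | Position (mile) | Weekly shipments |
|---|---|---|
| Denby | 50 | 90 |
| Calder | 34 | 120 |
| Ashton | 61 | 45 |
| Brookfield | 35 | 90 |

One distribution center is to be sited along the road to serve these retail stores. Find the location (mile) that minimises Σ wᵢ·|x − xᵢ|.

x = 35

For a sum of weighted absolute distances on a line, the optimum is the weighted median (not the mean). Total weight W = 345; half-weight = 172.5.
Sort by position and accumulate weight:
  mile 34 (Calder, w=120) → cum 120
  mile 35 (Brookfield, w=90) → cum 210  ≥ 172.5 → median here
  mile 50 (Denby, w=90) → cum 300
  mile 61 (Ashton, w=45) → cum 345
Optimal location: mile 35.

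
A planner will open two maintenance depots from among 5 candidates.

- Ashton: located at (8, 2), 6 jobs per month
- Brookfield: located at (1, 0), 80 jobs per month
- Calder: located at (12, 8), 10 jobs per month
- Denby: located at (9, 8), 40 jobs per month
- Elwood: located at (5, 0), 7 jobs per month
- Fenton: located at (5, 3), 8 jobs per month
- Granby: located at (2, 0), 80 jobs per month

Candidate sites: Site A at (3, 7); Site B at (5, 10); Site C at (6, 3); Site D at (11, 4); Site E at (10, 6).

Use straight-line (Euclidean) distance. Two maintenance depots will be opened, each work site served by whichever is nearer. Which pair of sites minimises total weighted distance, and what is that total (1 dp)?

{Site C, Site E}, total 1027.8

Evaluate every pair (each demand assigned to the nearer of the two):
  {Site C, Site E}: total = 1027.8
  {Site C, Site D}: total = 1130.1
  {Site B, Site C}: total = 1161.7
  {Site A, Site C}: total = 1221.4
  {Site A, Site E}: total = 1379.4
  {Site A, Site D}: total = 1476.1
  {Site A, Site B}: total = 1528.9
  {Site D, Site E}: total = 1886.0
  {Site B, Site E}: total = 1907.5
  {Site B, Site D}: total = 1990.4
Best pair: {Site C, Site E} with total 1027.8.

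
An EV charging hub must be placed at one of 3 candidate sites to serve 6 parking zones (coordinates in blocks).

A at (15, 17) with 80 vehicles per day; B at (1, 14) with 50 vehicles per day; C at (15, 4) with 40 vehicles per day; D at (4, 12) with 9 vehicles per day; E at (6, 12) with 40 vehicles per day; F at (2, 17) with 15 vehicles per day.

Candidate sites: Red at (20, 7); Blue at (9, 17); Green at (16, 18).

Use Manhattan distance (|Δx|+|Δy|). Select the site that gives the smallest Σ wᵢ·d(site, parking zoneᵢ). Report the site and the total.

Blue, total 2305 blocks

Total weighted distance at each candidate:
  Red (20, 7): total = 4189
  Blue (9, 17): total = 2305
  Green (16, 18): total = 2737
Minimum is at Blue with total 2305 blocks.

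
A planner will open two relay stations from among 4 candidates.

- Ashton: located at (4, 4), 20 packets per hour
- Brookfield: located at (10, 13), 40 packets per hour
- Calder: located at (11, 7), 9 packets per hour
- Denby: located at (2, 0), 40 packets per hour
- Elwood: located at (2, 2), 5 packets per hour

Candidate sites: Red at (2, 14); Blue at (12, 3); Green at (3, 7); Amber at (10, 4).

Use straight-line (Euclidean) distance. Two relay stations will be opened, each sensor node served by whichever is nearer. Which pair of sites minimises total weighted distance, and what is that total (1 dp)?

{Green, Amber}, total 760.0

Evaluate every pair (each demand assigned to the nearer of the two):
  {Green, Amber}: total = 760.0
  {Red, Green}: total = 766.1
  {Blue, Green}: total = 777.5
  {Red, Amber}: total = 870.0
  {Blue, Amber}: total = 907.5
  {Red, Blue}: total = 988.7
Best pair: {Green, Amber} with total 760.0.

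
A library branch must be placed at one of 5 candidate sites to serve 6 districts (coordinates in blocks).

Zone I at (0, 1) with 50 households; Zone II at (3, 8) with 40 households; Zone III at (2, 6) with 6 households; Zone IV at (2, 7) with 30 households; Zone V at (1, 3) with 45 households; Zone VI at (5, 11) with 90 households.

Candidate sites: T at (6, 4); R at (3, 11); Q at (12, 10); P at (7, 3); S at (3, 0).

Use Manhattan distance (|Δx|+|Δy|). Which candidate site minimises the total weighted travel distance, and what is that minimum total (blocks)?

R, total 1586 blocks

Total weighted distance at each candidate:
  T (6, 4): total = 1966
  R (3, 11): total = 1586
  Q (12, 10): total = 3494
  P (7, 3): total = 2298
  S (3, 0): total = 2197
Minimum is at R with total 1586 blocks.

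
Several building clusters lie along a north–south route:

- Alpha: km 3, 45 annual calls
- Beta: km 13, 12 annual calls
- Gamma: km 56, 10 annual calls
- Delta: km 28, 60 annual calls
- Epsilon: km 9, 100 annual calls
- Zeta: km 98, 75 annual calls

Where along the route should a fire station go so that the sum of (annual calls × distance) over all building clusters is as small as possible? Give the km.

For a sum of weighted absolute distances on a line, the optimum is the weighted median (not the mean). Total weight W = 302; half-weight = 151.
Sort by position and accumulate weight:
  km 3 (Alpha, w=45) → cum 45
  km 9 (Epsilon, w=100) → cum 145
  km 13 (Beta, w=12) → cum 157  ≥ 151 → median here
  km 28 (Delta, w=60) → cum 217
  km 56 (Gamma, w=10) → cum 227
  km 98 (Zeta, w=75) → cum 302
Optimal location: km 13.

x = 13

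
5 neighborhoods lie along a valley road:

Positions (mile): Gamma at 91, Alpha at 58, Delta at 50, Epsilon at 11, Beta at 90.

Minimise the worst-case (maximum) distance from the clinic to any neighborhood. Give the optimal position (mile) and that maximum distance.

location 51, max distance 40

The 1-center on a line is the midpoint of the two extreme points: leftmost at 11, rightmost at 91.
Optimal location = (11 + 91)/2 = 51; maximum distance = (91 − 11)/2 = 40.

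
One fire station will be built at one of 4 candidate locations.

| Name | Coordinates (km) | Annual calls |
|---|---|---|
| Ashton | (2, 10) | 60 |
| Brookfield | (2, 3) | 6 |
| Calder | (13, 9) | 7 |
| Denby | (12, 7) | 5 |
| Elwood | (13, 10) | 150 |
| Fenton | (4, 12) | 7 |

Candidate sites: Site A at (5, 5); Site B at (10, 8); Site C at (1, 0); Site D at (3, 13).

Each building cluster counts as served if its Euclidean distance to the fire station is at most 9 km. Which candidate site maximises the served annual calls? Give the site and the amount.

Coverage radius r = 9 km; a point is covered iff (Δx)²+(Δy)² ≤ 9² = 81.
  Site A (5, 5): covers {Ashton, Brookfield, Calder, Denby, Fenton} → 85
  Site B (10, 8): covers {Ashton, Calder, Denby, Elwood, Fenton} → 229
  Site C (1, 0): covers {Brookfield} → 6
  Site D (3, 13): covers {Ashton, Fenton} → 67
Maximum coverage at Site B: 229 annual calls.

Site B, covering 229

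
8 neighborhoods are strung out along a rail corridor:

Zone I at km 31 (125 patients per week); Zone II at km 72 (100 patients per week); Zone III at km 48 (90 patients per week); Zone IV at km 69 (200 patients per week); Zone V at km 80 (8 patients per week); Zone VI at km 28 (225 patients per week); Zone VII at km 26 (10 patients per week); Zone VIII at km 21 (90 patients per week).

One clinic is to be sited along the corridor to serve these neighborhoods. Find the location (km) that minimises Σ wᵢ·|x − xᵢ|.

x = 31

For a sum of weighted absolute distances on a line, the optimum is the weighted median (not the mean). Total weight W = 848; half-weight = 424.
Sort by position and accumulate weight:
  km 21 (Zone VIII, w=90) → cum 90
  km 26 (Zone VII, w=10) → cum 100
  km 28 (Zone VI, w=225) → cum 325
  km 31 (Zone I, w=125) → cum 450  ≥ 424 → median here
  km 48 (Zone III, w=90) → cum 540
  km 69 (Zone IV, w=200) → cum 740
  km 72 (Zone II, w=100) → cum 840
  km 80 (Zone V, w=8) → cum 848
Optimal location: km 31.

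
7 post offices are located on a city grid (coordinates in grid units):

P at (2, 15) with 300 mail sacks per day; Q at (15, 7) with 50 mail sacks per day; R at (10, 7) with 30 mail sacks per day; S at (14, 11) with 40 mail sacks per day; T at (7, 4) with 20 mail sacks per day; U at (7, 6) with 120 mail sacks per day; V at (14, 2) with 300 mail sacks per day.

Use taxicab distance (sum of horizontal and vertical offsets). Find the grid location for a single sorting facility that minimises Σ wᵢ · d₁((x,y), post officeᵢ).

Manhattan distance separates: Σwᵢ(|x−xᵢ|+|y−yᵢ|) = Σwᵢ|x−xᵢ| + Σwᵢ|y−yᵢ|, so x and y are optimised independently as 1-D weighted medians.
Total weight W = 860; half = 430.
x-coordinate, sorted with cumulative weight:
  x=2 (P, w=300) cum 300
  x=7 (T, w=20) cum 320
  x=7 (U, w=120) cum 440  ← median
  x=10 (R, w=30) cum 470
  x=14 (S, w=40) cum 510
  x=14 (V, w=300) cum 810
  x=15 (Q, w=50) cum 860
⇒ x* = 7
y-coordinate, sorted with cumulative weight:
  y=2 (V, w=300) cum 300
  y=4 (T, w=20) cum 320
  y=6 (U, w=120) cum 440  ← median
  y=7 (Q, w=50) cum 490
  y=7 (R, w=30) cum 520
  y=11 (S, w=40) cum 560
  y=15 (P, w=300) cum 860
⇒ y* = 6

(7, 6)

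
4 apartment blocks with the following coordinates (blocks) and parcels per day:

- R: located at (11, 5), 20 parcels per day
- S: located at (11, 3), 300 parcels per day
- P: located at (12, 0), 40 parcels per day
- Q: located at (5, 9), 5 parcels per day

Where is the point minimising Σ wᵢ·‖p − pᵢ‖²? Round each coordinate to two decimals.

The minimiser of Σwᵢ‖p−pᵢ‖² is the weighted centroid p* = (Σwᵢpᵢ)/(Σwᵢ).
Σwᵢ = 365.
Σwᵢxᵢ = 20·11 + 300·11 + 40·12 + 5·5 = 4025.
Σwᵢyᵢ = 20·5 + 300·3 + 40·0 + 5·9 = 1045.
x* = 4025/365 = 11.03, y* = 1045/365 = 2.86.

(11.03, 2.86)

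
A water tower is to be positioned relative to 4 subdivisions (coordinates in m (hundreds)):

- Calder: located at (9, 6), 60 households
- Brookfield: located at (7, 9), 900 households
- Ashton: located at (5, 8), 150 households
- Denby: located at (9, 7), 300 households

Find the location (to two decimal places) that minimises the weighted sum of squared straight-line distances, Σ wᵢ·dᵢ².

(7.30, 8.34)

The minimiser of Σwᵢ‖p−pᵢ‖² is the weighted centroid p* = (Σwᵢpᵢ)/(Σwᵢ).
Σwᵢ = 1410.
Σwᵢxᵢ = 60·9 + 900·7 + 150·5 + 300·9 = 10290.
Σwᵢyᵢ = 60·6 + 900·9 + 150·8 + 300·7 = 11760.
x* = 10290/1410 = 7.30, y* = 11760/1410 = 8.34.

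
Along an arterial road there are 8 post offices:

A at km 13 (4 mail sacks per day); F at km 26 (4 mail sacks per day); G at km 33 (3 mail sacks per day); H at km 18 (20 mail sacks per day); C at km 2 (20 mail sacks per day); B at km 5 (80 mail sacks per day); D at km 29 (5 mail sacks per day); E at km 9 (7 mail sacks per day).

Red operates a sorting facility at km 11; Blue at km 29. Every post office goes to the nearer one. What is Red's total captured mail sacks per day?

131

The indifferent point is the midpoint (11+29)/2 = 20; post offices left of it (closer to Red at 11) go to Red, those right go to Blue.
  C at 2 (w=20) → Red
  B at 5 (w=80) → Red
  E at 9 (w=7) → Red
  A at 13 (w=4) → Red
  H at 18 (w=20) → Red
  F at 26 (w=4) → Blue
  D at 29 (w=5) → Blue
  G at 33 (w=3) → Blue
Red captures 131; Blue captures 12.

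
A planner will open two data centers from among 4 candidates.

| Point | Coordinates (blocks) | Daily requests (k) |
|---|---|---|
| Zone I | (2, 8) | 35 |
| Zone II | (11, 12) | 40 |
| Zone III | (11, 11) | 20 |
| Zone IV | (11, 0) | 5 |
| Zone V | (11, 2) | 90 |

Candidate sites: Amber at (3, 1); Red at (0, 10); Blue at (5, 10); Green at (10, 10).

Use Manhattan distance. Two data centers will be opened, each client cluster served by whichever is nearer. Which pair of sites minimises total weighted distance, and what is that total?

{Red, Green}, total 1165

Evaluate every pair (each demand assigned to the nearer of the two):
  {Red, Green}: total = 1165
  {Blue, Green}: total = 1200
  {Amber, Green}: total = 1295
  {Amber, Blue}: total = 1490
  {Amber, Red}: total = 1755
  {Red, Blue}: total = 1940
Best pair: {Red, Green} with total 1165.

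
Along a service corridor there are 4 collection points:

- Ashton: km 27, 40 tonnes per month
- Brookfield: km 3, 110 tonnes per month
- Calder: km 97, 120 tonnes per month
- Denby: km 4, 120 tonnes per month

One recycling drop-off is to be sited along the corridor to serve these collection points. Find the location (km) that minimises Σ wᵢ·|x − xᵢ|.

For a sum of weighted absolute distances on a line, the optimum is the weighted median (not the mean). Total weight W = 390; half-weight = 195.
Sort by position and accumulate weight:
  km 3 (Brookfield, w=110) → cum 110
  km 4 (Denby, w=120) → cum 230  ≥ 195 → median here
  km 27 (Ashton, w=40) → cum 270
  km 97 (Calder, w=120) → cum 390
Optimal location: km 4.

x = 4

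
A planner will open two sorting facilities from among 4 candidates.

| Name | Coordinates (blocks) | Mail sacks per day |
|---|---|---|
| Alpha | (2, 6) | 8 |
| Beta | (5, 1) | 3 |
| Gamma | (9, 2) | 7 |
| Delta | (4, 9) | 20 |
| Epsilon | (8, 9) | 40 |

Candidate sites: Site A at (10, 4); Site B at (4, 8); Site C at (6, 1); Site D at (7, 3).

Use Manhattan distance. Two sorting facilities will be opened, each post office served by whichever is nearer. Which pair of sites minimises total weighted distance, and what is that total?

{Site B, Site C}, total 283

Evaluate every pair (each demand assigned to the nearer of the two):
  {Site B, Site C}: total = 283
  {Site B, Site D}: total = 285
  {Site A, Site B}: total = 297
  {Site C, Site D}: total = 548
  {Site A, Site D}: total = 557
  {Site A, Site C}: total = 576
Best pair: {Site B, Site C} with total 283.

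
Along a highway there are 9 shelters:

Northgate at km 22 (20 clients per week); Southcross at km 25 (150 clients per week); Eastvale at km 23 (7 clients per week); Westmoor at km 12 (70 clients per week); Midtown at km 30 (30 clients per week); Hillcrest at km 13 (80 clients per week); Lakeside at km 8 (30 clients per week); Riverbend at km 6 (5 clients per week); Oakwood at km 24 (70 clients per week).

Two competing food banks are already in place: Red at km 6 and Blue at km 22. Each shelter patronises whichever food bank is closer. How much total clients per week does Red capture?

The indifferent point is the midpoint (6+22)/2 = 14; shelters left of it (closer to Red at 6) go to Red, those right go to Blue.
  Riverbend at 6 (w=5) → Red
  Lakeside at 8 (w=30) → Red
  Westmoor at 12 (w=70) → Red
  Hillcrest at 13 (w=80) → Red
  Northgate at 22 (w=20) → Blue
  Eastvale at 23 (w=7) → Blue
  Oakwood at 24 (w=70) → Blue
  Southcross at 25 (w=150) → Blue
  Midtown at 30 (w=30) → Blue
Red captures 185; Blue captures 277.

185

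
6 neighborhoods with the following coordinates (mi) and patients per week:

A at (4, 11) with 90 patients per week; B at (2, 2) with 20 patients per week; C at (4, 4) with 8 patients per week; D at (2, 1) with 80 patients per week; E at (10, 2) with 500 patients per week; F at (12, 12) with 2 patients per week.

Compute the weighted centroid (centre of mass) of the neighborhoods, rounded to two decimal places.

The minimiser of Σwᵢ‖p−pᵢ‖² is the weighted centroid p* = (Σwᵢpᵢ)/(Σwᵢ).
Σwᵢ = 700.
Σwᵢxᵢ = 90·4 + 20·2 + 8·4 + 80·2 + 500·10 + 2·12 = 5616.
Σwᵢyᵢ = 90·11 + 20·2 + 8·4 + 80·1 + 500·2 + 2·12 = 2166.
x* = 5616/700 = 8.02, y* = 2166/700 = 3.09.

(8.02, 3.09)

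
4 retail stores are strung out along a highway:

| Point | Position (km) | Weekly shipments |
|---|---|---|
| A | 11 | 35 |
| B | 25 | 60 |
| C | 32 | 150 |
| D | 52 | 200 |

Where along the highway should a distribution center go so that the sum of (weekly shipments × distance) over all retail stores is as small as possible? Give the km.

x = 32

For a sum of weighted absolute distances on a line, the optimum is the weighted median (not the mean). Total weight W = 445; half-weight = 222.5.
Sort by position and accumulate weight:
  km 11 (A, w=35) → cum 35
  km 25 (B, w=60) → cum 95
  km 32 (C, w=150) → cum 245  ≥ 222.5 → median here
  km 52 (D, w=200) → cum 445
Optimal location: km 32.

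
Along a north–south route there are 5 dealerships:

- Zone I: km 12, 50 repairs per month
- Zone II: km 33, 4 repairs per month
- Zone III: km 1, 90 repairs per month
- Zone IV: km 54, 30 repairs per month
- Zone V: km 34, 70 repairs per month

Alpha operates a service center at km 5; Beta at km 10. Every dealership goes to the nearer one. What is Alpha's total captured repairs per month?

The indifferent point is the midpoint (5+10)/2 = 7.5; dealerships left of it (closer to Alpha at 5) go to Alpha, those right go to Beta.
  Zone III at 1 (w=90) → Alpha
  Zone I at 12 (w=50) → Beta
  Zone II at 33 (w=4) → Beta
  Zone V at 34 (w=70) → Beta
  Zone IV at 54 (w=30) → Beta
Alpha captures 90; Beta captures 154.

90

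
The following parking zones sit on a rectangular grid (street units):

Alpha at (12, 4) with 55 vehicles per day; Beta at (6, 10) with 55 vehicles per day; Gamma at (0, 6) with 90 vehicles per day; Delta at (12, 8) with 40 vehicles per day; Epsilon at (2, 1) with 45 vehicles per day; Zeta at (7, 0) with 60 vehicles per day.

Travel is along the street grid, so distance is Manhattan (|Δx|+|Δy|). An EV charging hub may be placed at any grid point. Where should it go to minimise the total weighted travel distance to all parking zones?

(6, 6)

Manhattan distance separates: Σwᵢ(|x−xᵢ|+|y−yᵢ|) = Σwᵢ|x−xᵢ| + Σwᵢ|y−yᵢ|, so x and y are optimised independently as 1-D weighted medians.
Total weight W = 345; half = 172.5.
x-coordinate, sorted with cumulative weight:
  x=0 (Gamma, w=90) cum 90
  x=2 (Epsilon, w=45) cum 135
  x=6 (Beta, w=55) cum 190  ← median
  x=7 (Zeta, w=60) cum 250
  x=12 (Alpha, w=55) cum 305
  x=12 (Delta, w=40) cum 345
⇒ x* = 6
y-coordinate, sorted with cumulative weight:
  y=0 (Zeta, w=60) cum 60
  y=1 (Epsilon, w=45) cum 105
  y=4 (Alpha, w=55) cum 160
  y=6 (Gamma, w=90) cum 250  ← median
  y=8 (Delta, w=40) cum 290
  y=10 (Beta, w=55) cum 345
⇒ y* = 6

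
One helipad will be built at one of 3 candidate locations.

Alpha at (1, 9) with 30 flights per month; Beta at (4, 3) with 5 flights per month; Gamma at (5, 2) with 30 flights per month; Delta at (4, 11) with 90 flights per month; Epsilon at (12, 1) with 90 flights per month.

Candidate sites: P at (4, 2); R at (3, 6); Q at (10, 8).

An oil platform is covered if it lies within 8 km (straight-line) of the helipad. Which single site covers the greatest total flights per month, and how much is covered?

Q, covering 215

Coverage radius r = 8 km; a point is covered iff (Δx)²+(Δy)² ≤ 8² = 64.
  P (4, 2): covers {Alpha, Beta, Gamma} → 65
  R (3, 6): covers {Alpha, Beta, Gamma, Delta} → 155
  Q (10, 8): covers {Beta, Gamma, Delta, Epsilon} → 215
Maximum coverage at Q: 215 flights per month.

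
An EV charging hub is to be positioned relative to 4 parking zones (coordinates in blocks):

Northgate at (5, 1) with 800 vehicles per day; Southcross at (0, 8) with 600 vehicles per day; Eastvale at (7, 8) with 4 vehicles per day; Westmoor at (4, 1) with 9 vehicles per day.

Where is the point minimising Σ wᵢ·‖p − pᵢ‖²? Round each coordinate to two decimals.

(2.88, 3.99)

The minimiser of Σwᵢ‖p−pᵢ‖² is the weighted centroid p* = (Σwᵢpᵢ)/(Σwᵢ).
Σwᵢ = 1413.
Σwᵢxᵢ = 800·5 + 600·0 + 4·7 + 9·4 = 4064.
Σwᵢyᵢ = 800·1 + 600·8 + 4·8 + 9·1 = 5641.
x* = 4064/1413 = 2.88, y* = 5641/1413 = 3.99.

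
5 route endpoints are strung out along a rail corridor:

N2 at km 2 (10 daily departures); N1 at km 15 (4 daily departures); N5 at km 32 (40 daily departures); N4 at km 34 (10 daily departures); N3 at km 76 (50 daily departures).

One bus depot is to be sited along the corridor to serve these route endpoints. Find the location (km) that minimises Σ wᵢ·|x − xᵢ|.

For a sum of weighted absolute distances on a line, the optimum is the weighted median (not the mean). Total weight W = 114; half-weight = 57.
Sort by position and accumulate weight:
  km 2 (N2, w=10) → cum 10
  km 15 (N1, w=4) → cum 14
  km 32 (N5, w=40) → cum 54
  km 34 (N4, w=10) → cum 64  ≥ 57 → median here
  km 76 (N3, w=50) → cum 114
Optimal location: km 34.

x = 34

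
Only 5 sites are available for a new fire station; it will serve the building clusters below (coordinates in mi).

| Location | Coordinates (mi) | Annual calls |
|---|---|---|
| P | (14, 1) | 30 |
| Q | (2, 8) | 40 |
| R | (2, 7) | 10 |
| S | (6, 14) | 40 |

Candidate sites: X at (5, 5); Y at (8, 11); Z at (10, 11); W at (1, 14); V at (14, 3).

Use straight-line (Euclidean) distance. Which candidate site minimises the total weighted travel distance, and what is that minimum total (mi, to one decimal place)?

Y, total 834.5 mi

Total weighted distance at each candidate:
  X (5, 5): total = 863.4
  Y (8, 11): total = 834.5
  Z (10, 11): total = 954.3
  W (1, 14): total = 1065.6
  V (14, 3): total = 1250.5
Minimum is at Y with total 834.5 mi.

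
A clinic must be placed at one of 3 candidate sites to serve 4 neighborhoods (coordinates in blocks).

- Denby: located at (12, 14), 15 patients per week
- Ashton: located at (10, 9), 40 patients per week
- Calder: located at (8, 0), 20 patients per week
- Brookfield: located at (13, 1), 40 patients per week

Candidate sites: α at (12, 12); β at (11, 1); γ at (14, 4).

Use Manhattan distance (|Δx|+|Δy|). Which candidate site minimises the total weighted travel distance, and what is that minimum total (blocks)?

Total weighted distance at each candidate:
  α (12, 12): total = 1030
  β (11, 1): total = 730
  γ (14, 4): total = 900
Minimum is at β with total 730 blocks.

β, total 730 blocks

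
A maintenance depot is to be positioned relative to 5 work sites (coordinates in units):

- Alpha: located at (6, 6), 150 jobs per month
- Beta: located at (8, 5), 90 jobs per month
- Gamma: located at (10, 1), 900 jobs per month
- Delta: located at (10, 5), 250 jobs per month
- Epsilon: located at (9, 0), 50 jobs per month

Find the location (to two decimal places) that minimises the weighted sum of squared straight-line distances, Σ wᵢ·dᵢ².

The minimiser of Σwᵢ‖p−pᵢ‖² is the weighted centroid p* = (Σwᵢpᵢ)/(Σwᵢ).
Σwᵢ = 1440.
Σwᵢxᵢ = 150·6 + 90·8 + 900·10 + 250·10 + 50·9 = 13570.
Σwᵢyᵢ = 150·6 + 90·5 + 900·1 + 250·5 + 50·0 = 3500.
x* = 13570/1440 = 9.42, y* = 3500/1440 = 2.43.

(9.42, 2.43)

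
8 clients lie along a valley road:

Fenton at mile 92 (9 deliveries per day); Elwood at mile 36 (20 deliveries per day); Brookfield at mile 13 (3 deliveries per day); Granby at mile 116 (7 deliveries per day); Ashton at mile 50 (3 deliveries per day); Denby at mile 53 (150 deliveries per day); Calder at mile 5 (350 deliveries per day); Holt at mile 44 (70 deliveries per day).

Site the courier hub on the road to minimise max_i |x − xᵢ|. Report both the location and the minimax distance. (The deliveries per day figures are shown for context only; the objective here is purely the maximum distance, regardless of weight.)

The 1-center on a line is the midpoint of the two extreme points: leftmost at 5, rightmost at 116.
Optimal location = (5 + 116)/2 = 60.5; maximum distance = (116 − 5)/2 = 55.5.

location 60.5, max distance 55.5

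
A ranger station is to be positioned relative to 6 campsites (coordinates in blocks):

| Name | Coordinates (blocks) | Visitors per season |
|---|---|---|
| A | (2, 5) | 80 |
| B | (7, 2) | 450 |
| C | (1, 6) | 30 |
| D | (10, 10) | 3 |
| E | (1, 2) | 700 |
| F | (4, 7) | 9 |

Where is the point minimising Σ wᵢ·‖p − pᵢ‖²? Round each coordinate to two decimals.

The minimiser of Σwᵢ‖p−pᵢ‖² is the weighted centroid p* = (Σwᵢpᵢ)/(Σwᵢ).
Σwᵢ = 1272.
Σwᵢxᵢ = 80·2 + 450·7 + 30·1 + 3·10 + 700·1 + 9·4 = 4106.
Σwᵢyᵢ = 80·5 + 450·2 + 30·6 + 3·10 + 700·2 + 9·7 = 2973.
x* = 4106/1272 = 3.23, y* = 2973/1272 = 2.34.

(3.23, 2.34)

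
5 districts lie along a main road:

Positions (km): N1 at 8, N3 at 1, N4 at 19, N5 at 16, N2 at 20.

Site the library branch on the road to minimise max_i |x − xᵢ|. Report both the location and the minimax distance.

location 10.5, max distance 9.5

The 1-center on a line is the midpoint of the two extreme points: leftmost at 1, rightmost at 20.
Optimal location = (1 + 20)/2 = 10.5; maximum distance = (20 − 1)/2 = 9.5.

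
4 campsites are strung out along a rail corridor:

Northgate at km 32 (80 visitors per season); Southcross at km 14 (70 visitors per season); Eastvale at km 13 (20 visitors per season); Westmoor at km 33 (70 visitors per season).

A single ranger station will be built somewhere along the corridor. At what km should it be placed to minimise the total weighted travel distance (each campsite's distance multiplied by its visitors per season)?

For a sum of weighted absolute distances on a line, the optimum is the weighted median (not the mean). Total weight W = 240; half-weight = 120.
Sort by position and accumulate weight:
  km 13 (Eastvale, w=20) → cum 20
  km 14 (Southcross, w=70) → cum 90
  km 32 (Northgate, w=80) → cum 170  ≥ 120 → median here
  km 33 (Westmoor, w=70) → cum 240
Optimal location: km 32.

x = 32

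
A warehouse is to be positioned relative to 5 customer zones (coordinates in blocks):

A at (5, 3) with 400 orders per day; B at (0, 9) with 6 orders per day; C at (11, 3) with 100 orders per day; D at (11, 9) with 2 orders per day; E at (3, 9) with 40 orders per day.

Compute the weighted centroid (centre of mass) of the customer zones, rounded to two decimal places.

The minimiser of Σwᵢ‖p−pᵢ‖² is the weighted centroid p* = (Σwᵢpᵢ)/(Σwᵢ).
Σwᵢ = 548.
Σwᵢxᵢ = 400·5 + 6·0 + 100·11 + 2·11 + 40·3 = 3242.
Σwᵢyᵢ = 400·3 + 6·9 + 100·3 + 2·9 + 40·9 = 1932.
x* = 3242/548 = 5.92, y* = 1932/548 = 3.53.

(5.92, 3.53)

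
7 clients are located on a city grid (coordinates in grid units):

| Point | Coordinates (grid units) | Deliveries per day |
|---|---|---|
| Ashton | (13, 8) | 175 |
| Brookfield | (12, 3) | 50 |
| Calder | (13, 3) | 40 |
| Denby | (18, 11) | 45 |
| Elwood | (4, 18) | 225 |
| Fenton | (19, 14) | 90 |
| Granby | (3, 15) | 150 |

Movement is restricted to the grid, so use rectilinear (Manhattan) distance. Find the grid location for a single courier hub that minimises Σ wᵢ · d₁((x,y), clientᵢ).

(12, 14)

Manhattan distance separates: Σwᵢ(|x−xᵢ|+|y−yᵢ|) = Σwᵢ|x−xᵢ| + Σwᵢ|y−yᵢ|, so x and y are optimised independently as 1-D weighted medians.
Total weight W = 775; half = 387.5.
x-coordinate, sorted with cumulative weight:
  x=3 (Granby, w=150) cum 150
  x=4 (Elwood, w=225) cum 375
  x=12 (Brookfield, w=50) cum 425  ← median
  x=13 (Ashton, w=175) cum 600
  x=13 (Calder, w=40) cum 640
  x=18 (Denby, w=45) cum 685
  x=19 (Fenton, w=90) cum 775
⇒ x* = 12
y-coordinate, sorted with cumulative weight:
  y=3 (Brookfield, w=50) cum 50
  y=3 (Calder, w=40) cum 90
  y=8 (Ashton, w=175) cum 265
  y=11 (Denby, w=45) cum 310
  y=14 (Fenton, w=90) cum 400  ← median
  y=15 (Granby, w=150) cum 550
  y=18 (Elwood, w=225) cum 775
⇒ y* = 14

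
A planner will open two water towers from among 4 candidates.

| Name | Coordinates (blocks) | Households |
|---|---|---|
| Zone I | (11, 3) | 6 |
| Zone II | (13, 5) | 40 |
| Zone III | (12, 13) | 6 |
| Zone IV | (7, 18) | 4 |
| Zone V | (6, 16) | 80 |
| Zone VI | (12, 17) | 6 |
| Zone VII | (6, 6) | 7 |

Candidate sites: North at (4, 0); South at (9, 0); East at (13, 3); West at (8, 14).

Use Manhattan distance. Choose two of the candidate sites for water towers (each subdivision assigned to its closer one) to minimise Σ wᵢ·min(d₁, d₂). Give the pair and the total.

Evaluate every pair (each demand assigned to the nearer of the two):
  {East, West}: total = 574
  {South, West}: total = 865
  {North, West}: total = 1088
  {North, East}: total = 1828
  {South, East}: total = 1911
  {North, South}: total = 2182
Best pair: {East, West} with total 574.

{East, West}, total 574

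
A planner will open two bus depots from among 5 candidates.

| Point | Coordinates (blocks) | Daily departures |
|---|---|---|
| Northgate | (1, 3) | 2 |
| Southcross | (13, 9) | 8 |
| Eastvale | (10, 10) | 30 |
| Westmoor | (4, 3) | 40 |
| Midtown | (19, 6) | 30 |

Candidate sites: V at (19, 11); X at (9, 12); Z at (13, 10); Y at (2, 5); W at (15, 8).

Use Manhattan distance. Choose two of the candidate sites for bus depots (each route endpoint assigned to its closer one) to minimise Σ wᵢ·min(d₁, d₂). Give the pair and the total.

Evaluate every pair (each demand assigned to the nearer of the two):
  {Z, Y}: total = 564
  {Y, W}: total = 580
  {V, Y}: total = 680
  {X, Y}: total = 792
  {X, W}: total = 888
  {V, X}: total = 890
  {V, Z}: total = 926
  {Z, W}: total = 956
  {X, Z}: total = 992
  {V, W}: total = 1062
Best pair: {Z, Y} with total 564.

{Z, Y}, total 564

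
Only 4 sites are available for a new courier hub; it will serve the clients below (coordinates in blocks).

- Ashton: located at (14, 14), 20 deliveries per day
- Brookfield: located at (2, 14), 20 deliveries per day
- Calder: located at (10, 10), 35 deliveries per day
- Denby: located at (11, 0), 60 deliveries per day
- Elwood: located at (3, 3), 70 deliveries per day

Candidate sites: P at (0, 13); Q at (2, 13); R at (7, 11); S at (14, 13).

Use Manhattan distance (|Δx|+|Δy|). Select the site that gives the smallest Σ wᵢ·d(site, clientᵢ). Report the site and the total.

Total weighted distance at each candidate:
  P (0, 13): total = 3165
  Q (2, 13): total = 2755
  R (7, 11): total = 2240
  S (14, 13): total = 2955
Minimum is at R with total 2240 blocks.

R, total 2240 blocks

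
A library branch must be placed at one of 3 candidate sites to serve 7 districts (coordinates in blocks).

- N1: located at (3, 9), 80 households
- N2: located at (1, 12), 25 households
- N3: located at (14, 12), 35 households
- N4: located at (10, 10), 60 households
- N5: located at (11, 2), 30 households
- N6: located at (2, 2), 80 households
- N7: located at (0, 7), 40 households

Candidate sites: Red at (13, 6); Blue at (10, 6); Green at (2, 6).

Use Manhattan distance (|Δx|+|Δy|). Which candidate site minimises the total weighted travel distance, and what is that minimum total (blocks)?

Total weighted distance at each candidate:
  Red (13, 6): total = 4095
  Blue (10, 6): total = 3315
  Green (2, 6): total = 2675
Minimum is at Green with total 2675 blocks.

Green, total 2675 blocks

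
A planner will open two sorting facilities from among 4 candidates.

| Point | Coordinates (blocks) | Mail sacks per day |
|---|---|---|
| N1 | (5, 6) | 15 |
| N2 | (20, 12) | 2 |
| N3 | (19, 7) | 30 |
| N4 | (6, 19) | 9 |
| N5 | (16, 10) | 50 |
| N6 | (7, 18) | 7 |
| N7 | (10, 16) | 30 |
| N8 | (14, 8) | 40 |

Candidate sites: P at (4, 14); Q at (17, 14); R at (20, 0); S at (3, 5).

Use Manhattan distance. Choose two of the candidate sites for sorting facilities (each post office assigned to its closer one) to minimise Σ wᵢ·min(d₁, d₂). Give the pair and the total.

{P, Q}, total 1377

Evaluate every pair (each demand assigned to the nearer of the two):
  {P, Q}: total = 1377
  {Q, S}: total = 1447
  {Q, R}: total = 1672
  {P, R}: total = 2011
  {P, S}: total = 2333
  {R, S}: total = 2381
Best pair: {P, Q} with total 1377.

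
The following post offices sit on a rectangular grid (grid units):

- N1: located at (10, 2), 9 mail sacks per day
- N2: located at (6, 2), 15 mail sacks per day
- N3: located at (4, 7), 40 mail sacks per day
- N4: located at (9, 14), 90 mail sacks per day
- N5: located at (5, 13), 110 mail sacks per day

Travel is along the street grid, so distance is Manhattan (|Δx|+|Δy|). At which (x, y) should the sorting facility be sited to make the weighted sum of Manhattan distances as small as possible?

Manhattan distance separates: Σwᵢ(|x−xᵢ|+|y−yᵢ|) = Σwᵢ|x−xᵢ| + Σwᵢ|y−yᵢ|, so x and y are optimised independently as 1-D weighted medians.
Total weight W = 264; half = 132.
x-coordinate, sorted with cumulative weight:
  x=4 (N3, w=40) cum 40
  x=5 (N5, w=110) cum 150  ← median
  x=6 (N2, w=15) cum 165
  x=9 (N4, w=90) cum 255
  x=10 (N1, w=9) cum 264
⇒ x* = 5
y-coordinate, sorted with cumulative weight:
  y=2 (N1, w=9) cum 9
  y=2 (N2, w=15) cum 24
  y=7 (N3, w=40) cum 64
  y=13 (N5, w=110) cum 174  ← median
  y=14 (N4, w=90) cum 264
⇒ y* = 13

(5, 13)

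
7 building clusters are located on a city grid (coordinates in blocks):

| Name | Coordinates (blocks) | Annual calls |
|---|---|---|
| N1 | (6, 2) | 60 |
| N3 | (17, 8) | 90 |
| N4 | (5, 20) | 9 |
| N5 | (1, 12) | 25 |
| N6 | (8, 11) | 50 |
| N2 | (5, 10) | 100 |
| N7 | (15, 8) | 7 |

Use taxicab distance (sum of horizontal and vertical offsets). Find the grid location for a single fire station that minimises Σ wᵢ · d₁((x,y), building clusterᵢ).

Manhattan distance separates: Σwᵢ(|x−xᵢ|+|y−yᵢ|) = Σwᵢ|x−xᵢ| + Σwᵢ|y−yᵢ|, so x and y are optimised independently as 1-D weighted medians.
Total weight W = 341; half = 170.5.
x-coordinate, sorted with cumulative weight:
  x=1 (N5, w=25) cum 25
  x=5 (N4, w=9) cum 34
  x=5 (N2, w=100) cum 134
  x=6 (N1, w=60) cum 194  ← median
  x=8 (N6, w=50) cum 244
  x=15 (N7, w=7) cum 251
  x=17 (N3, w=90) cum 341
⇒ x* = 6
y-coordinate, sorted with cumulative weight:
  y=2 (N1, w=60) cum 60
  y=8 (N3, w=90) cum 150
  y=8 (N7, w=7) cum 157
  y=10 (N2, w=100) cum 257  ← median
  y=11 (N6, w=50) cum 307
  y=12 (N5, w=25) cum 332
  y=20 (N4, w=9) cum 341
⇒ y* = 10

(6, 10)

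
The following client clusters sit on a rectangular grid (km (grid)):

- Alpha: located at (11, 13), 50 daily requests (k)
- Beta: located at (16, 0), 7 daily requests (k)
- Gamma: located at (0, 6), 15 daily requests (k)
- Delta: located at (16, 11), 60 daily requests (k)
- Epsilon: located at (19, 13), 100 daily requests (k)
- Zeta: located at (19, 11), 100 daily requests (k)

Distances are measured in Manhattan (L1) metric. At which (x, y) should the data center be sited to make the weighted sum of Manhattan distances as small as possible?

(19, 11)

Manhattan distance separates: Σwᵢ(|x−xᵢ|+|y−yᵢ|) = Σwᵢ|x−xᵢ| + Σwᵢ|y−yᵢ|, so x and y are optimised independently as 1-D weighted medians.
Total weight W = 332; half = 166.
x-coordinate, sorted with cumulative weight:
  x=0 (Gamma, w=15) cum 15
  x=11 (Alpha, w=50) cum 65
  x=16 (Beta, w=7) cum 72
  x=16 (Delta, w=60) cum 132
  x=19 (Epsilon, w=100) cum 232  ← median
  x=19 (Zeta, w=100) cum 332
⇒ x* = 19
y-coordinate, sorted with cumulative weight:
  y=0 (Beta, w=7) cum 7
  y=6 (Gamma, w=15) cum 22
  y=11 (Delta, w=60) cum 82
  y=11 (Zeta, w=100) cum 182  ← median
  y=13 (Alpha, w=50) cum 232
  y=13 (Epsilon, w=100) cum 332
⇒ y* = 11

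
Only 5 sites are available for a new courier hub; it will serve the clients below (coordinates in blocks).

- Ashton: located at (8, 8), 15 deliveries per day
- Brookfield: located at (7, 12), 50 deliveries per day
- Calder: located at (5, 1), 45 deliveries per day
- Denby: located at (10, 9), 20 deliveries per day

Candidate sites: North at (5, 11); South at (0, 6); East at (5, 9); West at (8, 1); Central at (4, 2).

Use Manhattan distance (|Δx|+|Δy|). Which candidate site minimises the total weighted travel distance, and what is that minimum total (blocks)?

Total weighted distance at each candidate:
  North (5, 11): total = 830
  South (0, 6): total = 1510
  East (5, 9): total = 770
  West (8, 1): total = 1040
  Central (4, 2): total = 1150
Minimum is at East with total 770 blocks.

East, total 770 blocks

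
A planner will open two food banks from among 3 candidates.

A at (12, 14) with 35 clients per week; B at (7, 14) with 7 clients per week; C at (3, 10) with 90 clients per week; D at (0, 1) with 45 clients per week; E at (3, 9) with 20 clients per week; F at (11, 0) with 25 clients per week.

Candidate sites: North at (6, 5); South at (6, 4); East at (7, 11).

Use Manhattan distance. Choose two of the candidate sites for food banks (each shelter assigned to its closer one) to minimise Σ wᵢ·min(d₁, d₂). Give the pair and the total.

Evaluate every pair (each demand assigned to the nearer of the two):
  {South, East}: total = 1501
  {North, East}: total = 1571
  {North, South}: total = 2085
Best pair: {South, East} with total 1501.

{South, East}, total 1501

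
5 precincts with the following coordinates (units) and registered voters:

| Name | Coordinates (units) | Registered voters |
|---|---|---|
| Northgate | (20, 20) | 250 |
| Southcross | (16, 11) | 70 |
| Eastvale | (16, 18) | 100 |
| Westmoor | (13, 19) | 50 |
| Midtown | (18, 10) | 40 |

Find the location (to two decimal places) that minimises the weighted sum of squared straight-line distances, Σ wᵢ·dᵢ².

The minimiser of Σwᵢ‖p−pᵢ‖² is the weighted centroid p* = (Σwᵢpᵢ)/(Σwᵢ).
Σwᵢ = 510.
Σwᵢxᵢ = 250·20 + 70·16 + 100·16 + 50·13 + 40·18 = 9090.
Σwᵢyᵢ = 250·20 + 70·11 + 100·18 + 50·19 + 40·10 = 8920.
x* = 9090/510 = 17.82, y* = 8920/510 = 17.49.

(17.82, 17.49)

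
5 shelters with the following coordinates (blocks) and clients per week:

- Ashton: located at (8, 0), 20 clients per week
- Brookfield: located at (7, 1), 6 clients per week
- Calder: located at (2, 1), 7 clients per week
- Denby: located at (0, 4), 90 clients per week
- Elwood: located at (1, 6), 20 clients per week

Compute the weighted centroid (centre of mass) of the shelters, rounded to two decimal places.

The minimiser of Σwᵢ‖p−pᵢ‖² is the weighted centroid p* = (Σwᵢpᵢ)/(Σwᵢ).
Σwᵢ = 143.
Σwᵢxᵢ = 20·8 + 6·7 + 7·2 + 90·0 + 20·1 = 236.
Σwᵢyᵢ = 20·0 + 6·1 + 7·1 + 90·4 + 20·6 = 493.
x* = 236/143 = 1.65, y* = 493/143 = 3.45.

(1.65, 3.45)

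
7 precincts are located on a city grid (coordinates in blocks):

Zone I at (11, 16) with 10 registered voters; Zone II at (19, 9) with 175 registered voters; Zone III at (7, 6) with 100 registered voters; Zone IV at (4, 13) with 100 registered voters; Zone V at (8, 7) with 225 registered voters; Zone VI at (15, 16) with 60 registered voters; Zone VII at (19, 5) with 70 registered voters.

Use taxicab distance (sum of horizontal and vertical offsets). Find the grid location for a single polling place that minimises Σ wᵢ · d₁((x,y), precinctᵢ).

Manhattan distance separates: Σwᵢ(|x−xᵢ|+|y−yᵢ|) = Σwᵢ|x−xᵢ| + Σwᵢ|y−yᵢ|, so x and y are optimised independently as 1-D weighted medians.
Total weight W = 740; half = 370.
x-coordinate, sorted with cumulative weight:
  x=4 (Zone IV, w=100) cum 100
  x=7 (Zone III, w=100) cum 200
  x=8 (Zone V, w=225) cum 425  ← median
  x=11 (Zone I, w=10) cum 435
  x=15 (Zone VI, w=60) cum 495
  x=19 (Zone II, w=175) cum 670
  x=19 (Zone VII, w=70) cum 740
⇒ x* = 8
y-coordinate, sorted with cumulative weight:
  y=5 (Zone VII, w=70) cum 70
  y=6 (Zone III, w=100) cum 170
  y=7 (Zone V, w=225) cum 395  ← median
  y=9 (Zone II, w=175) cum 570
  y=13 (Zone IV, w=100) cum 670
  y=16 (Zone I, w=10) cum 680
  y=16 (Zone VI, w=60) cum 740
⇒ y* = 7

(8, 7)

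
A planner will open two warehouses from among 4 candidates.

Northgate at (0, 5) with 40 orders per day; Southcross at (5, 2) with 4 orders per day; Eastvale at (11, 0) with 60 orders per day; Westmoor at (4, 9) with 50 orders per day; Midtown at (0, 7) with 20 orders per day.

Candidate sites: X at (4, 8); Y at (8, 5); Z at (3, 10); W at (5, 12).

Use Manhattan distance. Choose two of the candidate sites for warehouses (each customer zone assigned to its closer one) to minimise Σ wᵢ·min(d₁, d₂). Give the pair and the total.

{X, Y}, total 934

Evaluate every pair (each demand assigned to the nearer of the two):
  {X, Y}: total = 934
  {Y, Z}: total = 1044
  {Y, W}: total = 1224
  {X, Z}: total = 1358
  {X, W}: total = 1358
  {Z, W}: total = 1660
Best pair: {X, Y} with total 934.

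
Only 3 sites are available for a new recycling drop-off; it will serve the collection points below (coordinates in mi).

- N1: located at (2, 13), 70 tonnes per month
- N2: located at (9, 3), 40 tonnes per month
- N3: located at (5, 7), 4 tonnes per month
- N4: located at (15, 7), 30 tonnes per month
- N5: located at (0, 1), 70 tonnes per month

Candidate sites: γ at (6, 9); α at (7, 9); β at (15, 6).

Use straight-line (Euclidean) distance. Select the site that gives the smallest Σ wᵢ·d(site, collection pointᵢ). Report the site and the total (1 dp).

γ, total 1649.8 mi

Total weighted distance at each candidate:
  γ (6, 9): total = 1649.8
  α (7, 9): total = 1704.0
  β (15, 6): total = 2478.9
Minimum is at γ with total 1649.8 mi.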